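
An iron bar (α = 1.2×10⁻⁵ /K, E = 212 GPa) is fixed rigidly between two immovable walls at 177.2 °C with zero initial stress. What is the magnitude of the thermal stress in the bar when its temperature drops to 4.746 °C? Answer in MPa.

σ = 439 MPa

Fully constrained: the free strain ε = αΔT is blocked, so σ = Eε = EαΔT.
|ΔT| = 172.454 K
σ = 212×10⁹ × 1.2×10⁻⁵ × 172.454 = 4.39×10⁸ Pa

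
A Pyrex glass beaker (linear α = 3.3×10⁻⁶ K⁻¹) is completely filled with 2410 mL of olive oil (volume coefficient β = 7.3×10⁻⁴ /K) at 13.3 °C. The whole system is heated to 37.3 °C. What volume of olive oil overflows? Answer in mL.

41.7 mL

The beaker also expands: β_container ≈ 3α = 9.9×10⁻⁶ /K
Net overflow = V₀(β_liq − 3α_cont)ΔT
β − 3α = 7.30×10⁻⁴ − 9.9×10⁻⁶ = 7.201×10⁻⁴ /K; ΔT = 24.0 K
ΔV = 2410 × 7.201×10⁻⁴ × 24.0 = 41.7 mL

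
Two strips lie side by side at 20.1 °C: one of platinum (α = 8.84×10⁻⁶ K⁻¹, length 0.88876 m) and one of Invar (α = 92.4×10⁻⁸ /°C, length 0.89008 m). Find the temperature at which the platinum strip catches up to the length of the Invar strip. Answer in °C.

Equal length when α₁L₁ΔT − α₂L₂ΔT = L₂ − L₁ = 1.32×10⁻³ m
α₁L₁ = 7.8566384×10⁻⁶, α₂L₂ = 8.2243392×10⁻⁷ → Δ(αL) = 7.03420448×10⁻⁶ m/K
ΔT = 1.32×10⁻³ / 7.03420448×10⁻⁶ = 187.654 K, so T = 20.1 + 187.654 = 207.754 °C

T = 207.8 °C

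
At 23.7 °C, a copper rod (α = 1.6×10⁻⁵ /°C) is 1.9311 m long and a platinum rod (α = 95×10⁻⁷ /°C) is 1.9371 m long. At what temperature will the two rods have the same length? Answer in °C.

T = 503.9 °C

L₁(1 + α₁ΔT) = L₂(1 + α₂ΔT) ⇒ ΔT = (L₂ − L₁)/(α₁L₁ − α₂L₂)
L₂ − L₁ = 1.9371 − 1.9311 = 6.00×10⁻³ m
α₁L₁ − α₂L₂ = 1.6×10⁻⁵×1.9311 − 95×10⁻⁷×1.9371 = 1.249515×10⁻⁵ m/K
ΔT = 6.00×10⁻³ / 1.249515×10⁻⁵ = 480.186 K
T = 23.7 + 480.186 = 503.886 °C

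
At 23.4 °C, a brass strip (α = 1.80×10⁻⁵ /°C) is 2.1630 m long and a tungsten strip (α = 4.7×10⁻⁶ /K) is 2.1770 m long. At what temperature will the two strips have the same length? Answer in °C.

T = 511.2 °C

L₁(1 + α₁ΔT) = L₂(1 + α₂ΔT) ⇒ ΔT = (L₂ − L₁)/(α₁L₁ − α₂L₂)
L₂ − L₁ = 2.1770 − 2.1630 = 1.40×10⁻² m
α₁L₁ − α₂L₂ = 1.80×10⁻⁵×2.1630 − 4.7×10⁻⁶×2.1770 = 2.87021×10⁻⁵ m/K
ΔT = 1.40×10⁻² / 2.87021×10⁻⁵ = 487.769 K
T = 23.4 + 487.769 = 511.169 °C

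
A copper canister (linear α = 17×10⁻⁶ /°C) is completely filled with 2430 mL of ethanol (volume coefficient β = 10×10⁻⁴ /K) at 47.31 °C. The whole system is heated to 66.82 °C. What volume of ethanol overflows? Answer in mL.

The canister also expands: β_container ≈ 3α = 5.1×10⁻⁵ /K
Net overflow = V₀(β_liq − 3α_cont)ΔT
β − 3α = 1.00×10⁻³ − 5.1×10⁻⁵ = 9.49×10⁻⁴ /K; ΔT = 19.51 K
ΔV = 2430 × 9.49×10⁻⁴ × 19.51 = 45.0 mL

45.0 mL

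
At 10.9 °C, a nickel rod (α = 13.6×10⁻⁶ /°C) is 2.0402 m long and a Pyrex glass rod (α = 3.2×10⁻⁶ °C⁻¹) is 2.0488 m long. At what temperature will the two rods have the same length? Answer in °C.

T = 416.7 °C

Equal length when α₁L₁ΔT − α₂L₂ΔT = L₂ − L₁ = 8.60×10⁻³ m
α₁L₁ = 2.774672×10⁻⁵, α₂L₂ = 6.55616×10⁻⁶ → Δ(αL) = 2.119056×10⁻⁵ m/K
ΔT = 8.60×10⁻³ / 2.119056×10⁻⁵ = 405.841 K, so T = 10.9 + 405.841 = 416.741 °C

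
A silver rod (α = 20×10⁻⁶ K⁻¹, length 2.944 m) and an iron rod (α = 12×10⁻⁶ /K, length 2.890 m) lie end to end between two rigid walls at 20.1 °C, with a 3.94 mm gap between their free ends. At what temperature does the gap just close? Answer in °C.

Gap closes when ΔL₁ + ΔL₂ = 3.94 mm = 3.94×10⁻³ m
(α₁L₁ + α₂L₂)ΔT = g
α₁L₁ + α₂L₂ = 20×10⁻⁶×2.944 + 12×10⁻⁶×2.890 = 9.356×10⁻⁵ m/K
ΔT = 3.94×10⁻³ / 9.356×10⁻⁵ = 42.112 K
T = 20.1 + 42.112 = 62.212 °C

T = 62.2 °C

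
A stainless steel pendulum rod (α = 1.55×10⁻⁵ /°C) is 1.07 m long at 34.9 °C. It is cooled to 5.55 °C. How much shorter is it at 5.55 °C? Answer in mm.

|ΔT| = |5.55 − 34.9| = 29.35 K
ΔL = αL₀ΔT = (1.55×10⁻⁵)(1.07)(29.35) = 4.87×10⁻⁴ m

ΔL = 0.487 mm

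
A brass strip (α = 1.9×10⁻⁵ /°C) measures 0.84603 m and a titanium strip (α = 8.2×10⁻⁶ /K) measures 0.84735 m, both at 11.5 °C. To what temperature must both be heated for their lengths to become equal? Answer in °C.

Equal length when α₁L₁ΔT − α₂L₂ΔT = L₂ − L₁ = 1.32×10⁻³ m
α₁L₁ = 1.607457×10⁻⁵, α₂L₂ = 6.94827×10⁻⁶ → Δ(αL) = 9.1263×10⁻⁶ m/K
ΔT = 1.32×10⁻³ / 9.1263×10⁻⁶ = 144.637 K, so T = 11.5 + 144.637 = 156.137 °C

T = 156.1 °C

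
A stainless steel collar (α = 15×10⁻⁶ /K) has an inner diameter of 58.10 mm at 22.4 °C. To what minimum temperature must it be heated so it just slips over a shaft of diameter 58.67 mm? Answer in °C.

Required Δd = 58.67 − 58.10 = 0.57 mm
Δd = αd₀ΔT ⇒ ΔT = Δd/(αd₀) = 0.57 / (15×10⁻⁶ × 58.10) = 654.04 K
T_min = 22.4 + 654.04 = 676.44 °C

T = 676 °C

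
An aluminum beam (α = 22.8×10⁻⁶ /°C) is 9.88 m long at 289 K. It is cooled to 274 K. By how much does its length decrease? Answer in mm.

|ΔT| = |274 − 289| = 15 K
ΔL = αL₀ΔT = (22.8×10⁻⁶)(9.88)(15) = 3.38×10⁻³ m

ΔL = 3.38 mm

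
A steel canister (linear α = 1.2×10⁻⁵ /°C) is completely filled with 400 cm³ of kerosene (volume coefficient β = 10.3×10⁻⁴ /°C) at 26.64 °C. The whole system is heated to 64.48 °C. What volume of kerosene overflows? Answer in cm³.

15.0 cm³

The canister also expands: β_container ≈ 3α = 3.6×10⁻⁵ /K
Net overflow = V₀(β_liq − 3α_cont)ΔT
β − 3α = 1.03×10⁻³ − 3.6×10⁻⁵ = 9.94×10⁻⁴ /K; ΔT = 37.84 K
ΔV = 400 × 9.94×10⁻⁴ × 37.84 = 15.0 cm³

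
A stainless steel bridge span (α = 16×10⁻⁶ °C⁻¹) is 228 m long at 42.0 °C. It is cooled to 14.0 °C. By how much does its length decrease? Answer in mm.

|ΔT| = |14.0 − 42.0| = 28.0 K
ΔL = αL₀ΔT = (16×10⁻⁶)(228)(28.0) = 1.02×10⁻¹ m

ΔL = 102 mm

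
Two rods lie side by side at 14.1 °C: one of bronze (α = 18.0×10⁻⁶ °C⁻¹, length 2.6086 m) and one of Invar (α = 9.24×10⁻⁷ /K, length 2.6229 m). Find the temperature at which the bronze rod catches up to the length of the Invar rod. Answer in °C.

T = 335.2 °C

Equal length when α₁L₁ΔT − α₂L₂ΔT = L₂ − L₁ = 1.43×10⁻² m
α₁L₁ = 4.69548×10⁻⁵, α₂L₂ = 2.4235596×10⁻⁶ → Δ(αL) = 4.45312404×10⁻⁵ m/K
ΔT = 1.43×10⁻² / 4.45312404×10⁻⁵ = 321.123 K, so T = 14.1 + 321.123 = 335.223 °C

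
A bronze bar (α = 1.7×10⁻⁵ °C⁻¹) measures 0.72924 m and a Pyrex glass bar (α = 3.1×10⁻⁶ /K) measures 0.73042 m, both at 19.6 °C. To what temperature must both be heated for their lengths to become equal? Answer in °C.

Equal length when α₁L₁ΔT − α₂L₂ΔT = L₂ − L₁ = 1.18×10⁻³ m
α₁L₁ = 1.239708×10⁻⁵, α₂L₂ = 2.264302×10⁻⁶ → Δ(αL) = 1.0132778×10⁻⁵ m/K
ΔT = 1.18×10⁻³ / 1.0132778×10⁻⁵ = 116.454 K, so T = 19.6 + 116.454 = 136.054 °C

T = 136.1 °C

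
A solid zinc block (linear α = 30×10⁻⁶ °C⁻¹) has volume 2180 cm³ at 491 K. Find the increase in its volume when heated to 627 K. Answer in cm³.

ΔV = 26.7 cm³

Isotropic solid: β ≈ 3α = 9.0×10⁻⁵ /K; ΔT = 136 K
ΔV = 3αV₀ΔT = 3(30×10⁻⁶)(2180)(136) = 26.7 cm³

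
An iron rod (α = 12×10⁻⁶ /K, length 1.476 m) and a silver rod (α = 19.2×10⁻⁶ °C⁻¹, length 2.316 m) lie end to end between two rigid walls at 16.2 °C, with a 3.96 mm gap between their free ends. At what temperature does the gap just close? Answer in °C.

T = 79.9 °C

α₁L₁ = 1.7712×10⁻⁵ m/K, α₂L₂ = 4.44672×10⁻⁵ m/K → total 6.21792×10⁻⁵ m/K
ΔT = g/(α₁L₁+α₂L₂) = 3.96×10⁻³ / 6.21792×10⁻⁵ = 63.687 K
T = 16.2 + 63.687 = 79.887 °C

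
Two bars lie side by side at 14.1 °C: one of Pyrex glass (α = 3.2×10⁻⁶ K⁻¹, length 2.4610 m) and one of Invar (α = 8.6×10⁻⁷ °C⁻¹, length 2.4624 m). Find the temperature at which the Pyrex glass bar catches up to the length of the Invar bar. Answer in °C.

T = 257.3 °C

L₁(1 + α₁ΔT) = L₂(1 + α₂ΔT) ⇒ ΔT = (L₂ − L₁)/(α₁L₁ − α₂L₂)
L₂ − L₁ = 2.4624 − 2.4610 = 1.40×10⁻³ m
α₁L₁ − α₂L₂ = 3.2×10⁻⁶×2.4610 − 8.6×10⁻⁷×2.4624 = 5.757536×10⁻⁶ m/K
ΔT = 1.40×10⁻³ / 5.757536×10⁻⁶ = 243.160 K
T = 14.1 + 243.160 = 257.260 °C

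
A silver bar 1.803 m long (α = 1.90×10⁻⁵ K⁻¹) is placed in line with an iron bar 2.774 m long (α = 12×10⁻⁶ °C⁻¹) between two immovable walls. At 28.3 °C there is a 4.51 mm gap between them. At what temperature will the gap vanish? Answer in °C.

T = 95.1 °C

α₁L₁ = 3.4257×10⁻⁵ m/K, α₂L₂ = 3.3288×10⁻⁵ m/K → total 6.7545×10⁻⁵ m/K
ΔT = g/(α₁L₁+α₂L₂) = 4.51×10⁻³ / 6.7545×10⁻⁵ = 66.770 K
T = 28.3 + 66.770 = 95.070 °C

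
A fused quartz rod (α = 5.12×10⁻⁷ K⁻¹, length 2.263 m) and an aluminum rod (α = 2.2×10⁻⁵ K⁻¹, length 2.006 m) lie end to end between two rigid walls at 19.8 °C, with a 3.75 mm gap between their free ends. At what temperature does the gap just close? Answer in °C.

T = 103 °C

Gap closes when ΔL₁ + ΔL₂ = 3.75 mm = 3.75×10⁻³ m
(α₁L₁ + α₂L₂)ΔT = g
α₁L₁ + α₂L₂ = 5.12×10⁻⁷×2.263 + 2.2×10⁻⁵×2.006 = 4.5290656×10⁻⁵ m/K
ΔT = 3.75×10⁻³ / 4.5290656×10⁻⁵ = 82.80 K
T = 19.8 + 82.80 = 102.60 °C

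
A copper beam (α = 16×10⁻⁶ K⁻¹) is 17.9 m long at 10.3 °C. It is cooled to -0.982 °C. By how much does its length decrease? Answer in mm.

|ΔT| = |-0.982 − 10.3| = 11.282 K
ΔL = αL₀ΔT = (16×10⁻⁶)(17.9)(11.282) = 3.23×10⁻³ m

ΔL = 3.23 mm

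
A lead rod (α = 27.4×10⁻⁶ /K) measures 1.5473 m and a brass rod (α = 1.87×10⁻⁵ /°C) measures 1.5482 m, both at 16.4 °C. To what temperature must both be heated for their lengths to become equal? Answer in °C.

L₁(1 + α₁ΔT) = L₂(1 + α₂ΔT) ⇒ ΔT = (L₂ − L₁)/(α₁L₁ − α₂L₂)
L₂ − L₁ = 1.5482 − 1.5473 = 9.00×10⁻⁴ m
α₁L₁ − α₂L₂ = 27.4×10⁻⁶×1.5473 − 1.87×10⁻⁵×1.5482 = 1.344468×10⁻⁵ m/K
ΔT = 9.00×10⁻⁴ / 1.344468×10⁻⁵ = 66.9410 K
T = 16.4 + 66.9410 = 83.3410 °C

T = 83.34 °C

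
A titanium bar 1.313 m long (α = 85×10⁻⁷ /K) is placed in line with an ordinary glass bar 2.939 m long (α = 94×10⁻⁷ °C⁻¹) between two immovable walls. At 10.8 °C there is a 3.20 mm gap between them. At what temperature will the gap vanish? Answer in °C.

α₁L₁ = 1.11605×10⁻⁵ m/K, α₂L₂ = 2.76266×10⁻⁵ m/K → total 3.87871×10⁻⁵ m/K
ΔT = g/(α₁L₁+α₂L₂) = 3.20×10⁻³ / 3.87871×10⁻⁵ = 82.502 K
T = 10.8 + 82.502 = 93.302 °C

T = 93.3 °C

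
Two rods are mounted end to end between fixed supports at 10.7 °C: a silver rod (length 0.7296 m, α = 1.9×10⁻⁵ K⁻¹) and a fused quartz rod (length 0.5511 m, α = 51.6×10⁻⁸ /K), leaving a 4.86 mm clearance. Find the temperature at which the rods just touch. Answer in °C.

T = 354 °C

α₁L₁ = 1.38624×10⁻⁵ m/K, α₂L₂ = 2.843676×10⁻⁷ m/K → total 1.41467676×10⁻⁵ m/K
ΔT = g/(α₁L₁+α₂L₂) = 4.86×10⁻³ / 1.41467676×10⁻⁵ = 343.54 K
T = 10.7 + 343.54 = 354.24 °C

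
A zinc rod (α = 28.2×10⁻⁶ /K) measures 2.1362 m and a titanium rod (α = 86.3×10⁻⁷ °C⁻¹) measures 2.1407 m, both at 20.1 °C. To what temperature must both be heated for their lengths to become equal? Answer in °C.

T = 127.8 °C

L₁(1 + α₁ΔT) = L₂(1 + α₂ΔT) ⇒ ΔT = (L₂ − L₁)/(α₁L₁ − α₂L₂)
L₂ − L₁ = 2.1407 − 2.1362 = 4.50×10⁻³ m
α₁L₁ − α₂L₂ = 28.2×10⁻⁶×2.1362 − 86.3×10⁻⁷×2.1407 = 4.1766599×10⁻⁵ m/K
ΔT = 4.50×10⁻³ / 4.1766599×10⁻⁵ = 107.742 K
T = 20.1 + 107.742 = 127.842 °C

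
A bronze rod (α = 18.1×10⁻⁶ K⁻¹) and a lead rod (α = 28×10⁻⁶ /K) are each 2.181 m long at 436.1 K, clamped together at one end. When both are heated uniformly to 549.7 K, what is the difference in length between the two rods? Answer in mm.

ΔT = 113.6 K
bronze: ΔL = 18.1×10⁻⁶ × 2.181 m × 113.6 = 4.4845×10⁻³ m = 4.4845 mm
lead: ΔL = 28×10⁻⁶ × 2.181 m × 113.6 = 6.9373×10⁻³ m = 6.9373 mm
difference = 6.9373 − 4.4845 = 2.4528 mm

2.45 mm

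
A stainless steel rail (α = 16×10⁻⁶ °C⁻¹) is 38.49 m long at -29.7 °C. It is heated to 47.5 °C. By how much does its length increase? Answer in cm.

|ΔT| = |47.5 − (-29.7)| = 77.2 K
ΔL = αL₀ΔT = (16×10⁻⁶)(38.49)(77.2) = 4.75×10⁻² m

ΔL = 4.75 cm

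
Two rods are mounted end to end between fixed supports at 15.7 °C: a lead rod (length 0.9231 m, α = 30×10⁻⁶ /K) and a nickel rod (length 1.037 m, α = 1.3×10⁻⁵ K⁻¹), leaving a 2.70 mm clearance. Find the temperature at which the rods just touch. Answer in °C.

Gap closes when ΔL₁ + ΔL₂ = 2.70 mm = 2.70×10⁻³ m
(α₁L₁ + α₂L₂)ΔT = g
α₁L₁ + α₂L₂ = 30×10⁻⁶×0.9231 + 1.3×10⁻⁵×1.037 = 4.1174×10⁻⁵ m/K
ΔT = 2.70×10⁻³ / 4.1174×10⁻⁵ = 65.575 K
T = 15.7 + 65.575 = 81.275 °C

T = 81.3 °C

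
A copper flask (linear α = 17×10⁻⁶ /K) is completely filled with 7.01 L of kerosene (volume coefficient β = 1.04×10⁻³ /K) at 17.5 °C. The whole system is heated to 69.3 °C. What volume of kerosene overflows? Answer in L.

The flask also expands: β_container ≈ 3α = 5.1×10⁻⁵ /K
Net overflow = V₀(β_liq − 3α_cont)ΔT
β − 3α = 1.04×10⁻³ − 5.1×10⁻⁵ = 9.89×10⁻⁴ /K; ΔT = 51.8 K
ΔV = 7.01 × 9.89×10⁻⁴ × 51.8 = 0.359 L

0.359 L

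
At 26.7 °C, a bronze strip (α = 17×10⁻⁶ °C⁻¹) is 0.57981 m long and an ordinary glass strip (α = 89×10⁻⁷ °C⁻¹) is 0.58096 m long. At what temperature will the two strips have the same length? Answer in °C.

L₁(1 + α₁ΔT) = L₂(1 + α₂ΔT) ⇒ ΔT = (L₂ − L₁)/(α₁L₁ − α₂L₂)
L₂ − L₁ = 0.58096 − 0.57981 = 1.15×10⁻³ m
α₁L₁ − α₂L₂ = 17×10⁻⁶×0.57981 − 89×10⁻⁷×0.58096 = 4.686226×10⁻⁶ m/K
ΔT = 1.15×10⁻³ / 4.686226×10⁻⁶ = 245.400 K
T = 26.7 + 245.400 = 272.100 °C

T = 272.1 °C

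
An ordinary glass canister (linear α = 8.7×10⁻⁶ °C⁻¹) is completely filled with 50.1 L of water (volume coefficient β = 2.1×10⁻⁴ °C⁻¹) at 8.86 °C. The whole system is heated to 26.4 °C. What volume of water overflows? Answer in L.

The canister also expands: β_container ≈ 3α = 2.61×10⁻⁵ /K
Net overflow = V₀(β_liq − 3α_cont)ΔT
β − 3α = 2.10×10⁻⁴ − 2.61×10⁻⁵ = 1.839×10⁻⁴ /K; ΔT = 17.54 K
ΔV = 50.1 × 1.839×10⁻⁴ × 17.54 = 0.162 L

0.162 L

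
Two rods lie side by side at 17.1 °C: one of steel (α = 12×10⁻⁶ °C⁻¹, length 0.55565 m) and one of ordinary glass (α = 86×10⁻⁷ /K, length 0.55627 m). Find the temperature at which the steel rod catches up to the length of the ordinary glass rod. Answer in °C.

T = 346.2 °C

Equal length when α₁L₁ΔT − α₂L₂ΔT = L₂ − L₁ = 6.20×10⁻⁴ m
α₁L₁ = 6.6678×10⁻⁶, α₂L₂ = 4.783922×10⁻⁶ → Δ(αL) = 1.883878×10⁻⁶ m/K
ΔT = 6.20×10⁻⁴ / 1.883878×10⁻⁶ = 329.108 K, so T = 17.1 + 329.108 = 346.208 °C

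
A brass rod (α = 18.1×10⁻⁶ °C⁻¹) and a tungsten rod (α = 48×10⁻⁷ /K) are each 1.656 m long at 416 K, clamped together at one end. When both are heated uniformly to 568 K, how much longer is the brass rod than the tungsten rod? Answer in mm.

3.35 mm

ΔT = 152 K
brass: ΔL = 18.1×10⁻⁶ × 1.656 m × 152 = 4.5560×10⁻³ m = 4.5560 mm
tungsten: ΔL = 48×10⁻⁷ × 1.656 m × 152 = 1.2082×10⁻³ m = 1.2082 mm
difference = 4.5560 − 1.2082 = 3.3478 mm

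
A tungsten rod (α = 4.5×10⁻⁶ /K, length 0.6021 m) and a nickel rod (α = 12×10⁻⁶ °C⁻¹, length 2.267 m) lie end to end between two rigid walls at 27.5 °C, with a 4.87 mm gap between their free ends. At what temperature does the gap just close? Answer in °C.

Gap closes when ΔL₁ + ΔL₂ = 4.87 mm = 4.87×10⁻³ m
(α₁L₁ + α₂L₂)ΔT = g
α₁L₁ + α₂L₂ = 4.5×10⁻⁶×0.6021 + 12×10⁻⁶×2.267 = 2.991345×10⁻⁵ m/K
ΔT = 4.87×10⁻³ / 2.991345×10⁻⁵ = 162.80 K
T = 27.5 + 162.80 = 190.30 °C

T = 190 °C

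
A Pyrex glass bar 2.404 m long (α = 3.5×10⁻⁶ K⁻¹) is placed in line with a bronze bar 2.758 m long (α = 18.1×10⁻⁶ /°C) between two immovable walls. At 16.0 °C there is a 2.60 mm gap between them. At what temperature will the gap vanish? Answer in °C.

T = 60.6 °C

Gap closes when ΔL₁ + ΔL₂ = 2.60 mm = 2.60×10⁻³ m
(α₁L₁ + α₂L₂)ΔT = g
α₁L₁ + α₂L₂ = 3.5×10⁻⁶×2.404 + 18.1×10⁻⁶×2.758 = 5.83338×10⁻⁵ m/K
ΔT = 2.60×10⁻³ / 5.83338×10⁻⁵ = 44.571 K
T = 16.0 + 44.571 = 60.571 °C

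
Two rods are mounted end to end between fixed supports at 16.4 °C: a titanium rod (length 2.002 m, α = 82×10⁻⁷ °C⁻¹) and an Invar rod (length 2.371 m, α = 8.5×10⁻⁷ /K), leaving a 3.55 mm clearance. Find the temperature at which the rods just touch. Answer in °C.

α₁L₁ = 1.64164×10⁻⁵ m/K, α₂L₂ = 2.01535×10⁻⁶ m/K → total 1.843175×10⁻⁵ m/K
ΔT = g/(α₁L₁+α₂L₂) = 3.55×10⁻³ / 1.843175×10⁻⁵ = 192.60 K
T = 16.4 + 192.60 = 209.00 °C

T = 209 °C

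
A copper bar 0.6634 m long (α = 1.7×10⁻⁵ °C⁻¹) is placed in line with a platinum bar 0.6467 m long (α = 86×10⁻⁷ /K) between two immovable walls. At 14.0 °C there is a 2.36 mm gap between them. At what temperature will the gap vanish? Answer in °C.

T = 154 °C

α₁L₁ = 1.12778×10⁻⁵ m/K, α₂L₂ = 5.56162×10⁻⁶ m/K → total 1.683942×10⁻⁵ m/K
ΔT = g/(α₁L₁+α₂L₂) = 2.36×10⁻³ / 1.683942×10⁻⁵ = 140.15 K
T = 14.0 + 140.15 = 154.15 °C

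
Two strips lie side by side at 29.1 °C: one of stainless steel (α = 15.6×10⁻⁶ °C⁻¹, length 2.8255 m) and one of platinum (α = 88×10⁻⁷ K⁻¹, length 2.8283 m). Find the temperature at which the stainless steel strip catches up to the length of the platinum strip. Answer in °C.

T = 175.0 °C

Equal length when α₁L₁ΔT − α₂L₂ΔT = L₂ − L₁ = 2.80×10⁻³ m
α₁L₁ = 4.40778×10⁻⁵, α₂L₂ = 2.488904×10⁻⁵ → Δ(αL) = 1.918876×10⁻⁵ m/K
ΔT = 2.80×10⁻³ / 1.918876×10⁻⁵ = 145.919 K, so T = 29.1 + 145.919 = 175.019 °C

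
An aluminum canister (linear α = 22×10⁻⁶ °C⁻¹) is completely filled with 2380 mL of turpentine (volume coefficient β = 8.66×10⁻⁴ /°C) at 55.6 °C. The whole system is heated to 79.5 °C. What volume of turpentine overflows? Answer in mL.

45.5 mL

The canister also expands: β_container ≈ 3α = 6.6×10⁻⁵ /K
Net overflow = V₀(β_liq − 3α_cont)ΔT
β − 3α = 8.66×10⁻⁴ − 6.6×10⁻⁵ = 8.00×10⁻⁴ /K; ΔT = 23.9 K
ΔV = 2380 × 8.00×10⁻⁴ × 23.9 = 45.5 mL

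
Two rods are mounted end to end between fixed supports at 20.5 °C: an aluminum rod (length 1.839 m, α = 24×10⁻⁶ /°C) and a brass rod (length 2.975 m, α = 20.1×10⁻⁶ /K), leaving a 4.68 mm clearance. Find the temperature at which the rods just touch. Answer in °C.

T = 65.5 °C

α₁L₁ = 4.4136×10⁻⁵ m/K, α₂L₂ = 5.97975×10⁻⁵ m/K → total 1.039335×10⁻⁴ m/K
ΔT = g/(α₁L₁+α₂L₂) = 4.68×10⁻³ / 1.039335×10⁻⁴ = 45.029 K
T = 20.5 + 45.029 = 65.529 °C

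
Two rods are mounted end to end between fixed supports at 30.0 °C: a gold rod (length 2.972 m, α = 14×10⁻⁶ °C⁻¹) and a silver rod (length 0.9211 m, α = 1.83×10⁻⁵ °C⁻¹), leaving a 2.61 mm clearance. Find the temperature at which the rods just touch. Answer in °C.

α₁L₁ = 4.1608×10⁻⁵ m/K, α₂L₂ = 1.685613×10⁻⁵ m/K → total 5.846413×10⁻⁵ m/K
ΔT = g/(α₁L₁+α₂L₂) = 2.61×10⁻³ / 5.846413×10⁻⁵ = 44.643 K
T = 30.0 + 44.643 = 74.643 °C

T = 74.6 °C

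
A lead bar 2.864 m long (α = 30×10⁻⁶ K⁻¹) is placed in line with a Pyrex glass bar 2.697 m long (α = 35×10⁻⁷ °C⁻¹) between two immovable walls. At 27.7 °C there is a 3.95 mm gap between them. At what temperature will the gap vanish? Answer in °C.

T = 69.1 °C

Gap closes when ΔL₁ + ΔL₂ = 3.95 mm = 3.95×10⁻³ m
(α₁L₁ + α₂L₂)ΔT = g
α₁L₁ + α₂L₂ = 30×10⁻⁶×2.864 + 35×10⁻⁷×2.697 = 9.53595×10⁻⁵ m/K
ΔT = 3.95×10⁻³ / 9.53595×10⁻⁵ = 41.422 K
T = 27.7 + 41.422 = 69.122 °C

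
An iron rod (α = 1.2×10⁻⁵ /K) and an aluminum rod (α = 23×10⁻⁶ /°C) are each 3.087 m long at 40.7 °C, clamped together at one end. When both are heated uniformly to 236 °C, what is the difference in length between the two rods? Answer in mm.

6.63 mm

ΔT = 195.3 K
iron: ΔL = 1.2×10⁻⁵ × 3.087 m × 195.3 = 7.2347×10⁻³ m = 7.2347 mm
aluminum: ΔL = 23×10⁻⁶ × 3.087 m × 195.3 = 1.3866×10⁻² m = 13.866 mm
difference = 13.866 − 7.2347 = 6.6313 mm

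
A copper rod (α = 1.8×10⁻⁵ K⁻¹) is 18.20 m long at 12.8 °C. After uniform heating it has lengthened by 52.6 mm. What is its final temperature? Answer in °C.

T = 173 °C

ΔL = αL₀ΔT ⇒ ΔT = ΔL / (αL₀)
ΔT = 52.6×10⁻³ m / (1.8×10⁻⁵ × 18.20 m) = 160.56 K
T = 12.8 + 160.56 = 173.36 °C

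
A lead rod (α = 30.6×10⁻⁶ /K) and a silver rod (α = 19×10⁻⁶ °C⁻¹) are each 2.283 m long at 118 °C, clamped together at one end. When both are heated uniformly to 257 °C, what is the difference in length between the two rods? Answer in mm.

ΔT = 139 K
lead: ΔL = 30.6×10⁻⁶ × 2.283 m × 139 = 9.7105×10⁻³ m = 9.7105 mm
silver: ΔL = 19×10⁻⁶ × 2.283 m × 139 = 6.0294×10⁻³ m = 6.0294 mm
difference = 9.7105 − 6.0294 = 3.6811 mm

3.68 mm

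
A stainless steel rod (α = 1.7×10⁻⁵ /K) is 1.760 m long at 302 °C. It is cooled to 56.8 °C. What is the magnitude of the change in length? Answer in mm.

ΔL = 7.34 mm

|ΔT| = |56.8 − 302| = 245.2 K
ΔL = αL₀ΔT = (1.7×10⁻⁵)(1.760)(245.2) = 7.34×10⁻³ m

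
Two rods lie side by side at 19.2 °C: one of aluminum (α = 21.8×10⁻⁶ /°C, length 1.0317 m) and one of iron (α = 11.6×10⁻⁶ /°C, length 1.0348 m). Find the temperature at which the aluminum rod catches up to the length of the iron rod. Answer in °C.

T = 314.8 °C

L₁(1 + α₁ΔT) = L₂(1 + α₂ΔT) ⇒ ΔT = (L₂ − L₁)/(α₁L₁ − α₂L₂)
L₂ − L₁ = 1.0348 − 1.0317 = 3.10×10⁻³ m
α₁L₁ − α₂L₂ = 21.8×10⁻⁶×1.0317 − 11.6×10⁻⁶×1.0348 = 1.048738×10⁻⁵ m/K
ΔT = 3.10×10⁻³ / 1.048738×10⁻⁵ = 295.593 K
T = 19.2 + 295.593 = 314.793 °C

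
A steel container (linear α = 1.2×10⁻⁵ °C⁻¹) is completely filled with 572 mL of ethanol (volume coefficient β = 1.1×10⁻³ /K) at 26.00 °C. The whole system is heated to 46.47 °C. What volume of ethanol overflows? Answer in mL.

12.5 mL

The container also expands: β_container ≈ 3α = 3.6×10⁻⁵ /K
Net overflow = V₀(β_liq − 3α_cont)ΔT
β − 3α = 1.10×10⁻³ − 3.6×10⁻⁵ = 1.064×10⁻³ /K; ΔT = 20.47 K
ΔV = 572 × 1.064×10⁻³ × 20.47 = 12.5 mL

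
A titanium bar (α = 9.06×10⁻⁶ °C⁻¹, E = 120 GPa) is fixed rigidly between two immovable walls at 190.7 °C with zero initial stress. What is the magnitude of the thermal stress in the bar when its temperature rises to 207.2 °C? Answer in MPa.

σ = 17.9 MPa

Fully constrained: the free strain ε = αΔT is blocked, so σ = Eε = EαΔT.
|ΔT| = 16.5 K
σ = 120×10⁹ × 9.06×10⁻⁶ × 16.5 = 1.79×10⁷ Pa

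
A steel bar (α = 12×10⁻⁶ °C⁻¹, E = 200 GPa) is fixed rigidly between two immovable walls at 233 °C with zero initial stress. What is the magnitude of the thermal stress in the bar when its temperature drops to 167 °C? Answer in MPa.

Fully constrained: the free strain ε = αΔT is blocked, so σ = Eε = EαΔT.
|ΔT| = 66 K
σ = 200×10⁹ × 12×10⁻⁶ × 66 = 1.58×10⁸ Pa

σ = 158 MPa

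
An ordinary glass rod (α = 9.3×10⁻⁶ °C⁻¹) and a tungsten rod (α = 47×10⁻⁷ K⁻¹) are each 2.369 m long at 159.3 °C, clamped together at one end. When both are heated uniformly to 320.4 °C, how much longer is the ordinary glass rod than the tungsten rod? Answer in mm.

1.76 mm

ΔT = 161.1 K
ordinary glass: ΔL = 9.3×10⁻⁶ × 2.369 m × 161.1 = 3.5493×10⁻³ m = 3.5493 mm
tungsten: ΔL = 47×10⁻⁷ × 2.369 m × 161.1 = 1.7937×10⁻³ m = 1.7937 mm
difference = 3.5493 − 1.7937 = 1.7556 mm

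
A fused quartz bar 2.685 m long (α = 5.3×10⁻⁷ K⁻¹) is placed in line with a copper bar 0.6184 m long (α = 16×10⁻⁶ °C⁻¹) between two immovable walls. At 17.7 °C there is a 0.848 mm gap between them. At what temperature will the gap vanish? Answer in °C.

T = 92.6 °C

Gap closes when ΔL₁ + ΔL₂ = 0.848 mm = 8.48×10⁻⁴ m
(α₁L₁ + α₂L₂)ΔT = g
α₁L₁ + α₂L₂ = 5.3×10⁻⁷×2.685 + 16×10⁻⁶×0.6184 = 1.131745×10⁻⁵ m/K
ΔT = 8.48×10⁻⁴ / 1.131745×10⁻⁵ = 74.929 K
T = 17.7 + 74.929 = 92.629 °C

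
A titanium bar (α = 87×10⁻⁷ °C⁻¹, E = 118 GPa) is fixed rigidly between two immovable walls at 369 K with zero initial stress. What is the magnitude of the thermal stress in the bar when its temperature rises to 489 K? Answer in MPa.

σ = 123 MPa

Fully constrained: the free strain ε = αΔT is blocked, so σ = Eε = EαΔT.
|ΔT| = 120 K
σ = 118×10⁹ × 87×10⁻⁷ × 120 = 1.23×10⁸ Pa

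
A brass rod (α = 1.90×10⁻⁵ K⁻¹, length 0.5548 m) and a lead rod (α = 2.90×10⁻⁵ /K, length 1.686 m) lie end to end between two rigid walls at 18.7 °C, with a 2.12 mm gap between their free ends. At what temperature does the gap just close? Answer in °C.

Gap closes when ΔL₁ + ΔL₂ = 2.12 mm = 2.12×10⁻³ m
(α₁L₁ + α₂L₂)ΔT = g
α₁L₁ + α₂L₂ = 1.90×10⁻⁵×0.5548 + 2.90×10⁻⁵×1.686 = 5.94352×10⁻⁵ m/K
ΔT = 2.12×10⁻³ / 5.94352×10⁻⁵ = 35.669 K
T = 18.7 + 35.669 = 54.369 °C

T = 54.4 °C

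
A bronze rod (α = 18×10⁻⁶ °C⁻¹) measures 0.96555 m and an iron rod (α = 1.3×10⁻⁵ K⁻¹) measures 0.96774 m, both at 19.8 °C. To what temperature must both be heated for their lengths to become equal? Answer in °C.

Equal length when α₁L₁ΔT − α₂L₂ΔT = L₂ − L₁ = 2.19×10⁻³ m
α₁L₁ = 1.73799×10⁻⁵, α₂L₂ = 1.258062×10⁻⁵ → Δ(αL) = 4.79928×10⁻⁶ m/K
ΔT = 2.19×10⁻³ / 4.79928×10⁻⁶ = 456.318 K, so T = 19.8 + 456.318 = 476.118 °C

T = 476.1 °C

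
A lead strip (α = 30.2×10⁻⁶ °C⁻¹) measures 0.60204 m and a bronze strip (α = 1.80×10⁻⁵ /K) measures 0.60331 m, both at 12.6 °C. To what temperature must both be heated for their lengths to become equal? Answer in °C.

T = 186.0 °C

Equal length when α₁L₁ΔT − α₂L₂ΔT = L₂ − L₁ = 1.27×10⁻³ m
α₁L₁ = 1.8181608×10⁻⁵, α₂L₂ = 1.085958×10⁻⁵ → Δ(αL) = 7.322028×10⁻⁶ m/K
ΔT = 1.27×10⁻³ / 7.322028×10⁻⁶ = 173.449 K, so T = 12.6 + 173.449 = 186.049 °C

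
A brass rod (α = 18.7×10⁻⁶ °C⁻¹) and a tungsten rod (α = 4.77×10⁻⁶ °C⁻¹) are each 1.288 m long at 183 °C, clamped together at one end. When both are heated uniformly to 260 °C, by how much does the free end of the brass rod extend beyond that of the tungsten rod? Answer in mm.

ΔT = 77 K
brass: ΔL = 18.7×10⁻⁶ × 1.288 m × 77 = 1.8546×10⁻³ m = 1.8546 mm
tungsten: ΔL = 4.77×10⁻⁶ × 1.288 m × 77 = 4.7307×10⁻⁴ m = 0.47307 mm
difference = 1.8546 − 0.47307 = 1.38153 mm

1.38 mm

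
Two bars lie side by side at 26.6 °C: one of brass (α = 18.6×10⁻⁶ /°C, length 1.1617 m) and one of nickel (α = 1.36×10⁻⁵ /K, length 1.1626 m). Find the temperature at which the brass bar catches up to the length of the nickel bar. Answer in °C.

L₁(1 + α₁ΔT) = L₂(1 + α₂ΔT) ⇒ ΔT = (L₂ − L₁)/(α₁L₁ − α₂L₂)
L₂ − L₁ = 1.1626 − 1.1617 = 9.00×10⁻⁴ m
α₁L₁ − α₂L₂ = 18.6×10⁻⁶×1.1617 − 1.36×10⁻⁵×1.1626 = 5.79626×10⁻⁶ m/K
ΔT = 9.00×10⁻⁴ / 5.79626×10⁻⁶ = 155.273 K
T = 26.6 + 155.273 = 181.873 °C

T = 181.9 °C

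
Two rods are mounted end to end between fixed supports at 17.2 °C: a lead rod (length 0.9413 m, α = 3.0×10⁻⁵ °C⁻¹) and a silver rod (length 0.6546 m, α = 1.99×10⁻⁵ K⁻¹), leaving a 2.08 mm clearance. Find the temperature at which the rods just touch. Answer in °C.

α₁L₁ = 2.8239×10⁻⁵ m/K, α₂L₂ = 1.302654×10⁻⁵ m/K → total 4.126554×10⁻⁵ m/K
ΔT = g/(α₁L₁+α₂L₂) = 2.08×10⁻³ / 4.126554×10⁻⁵ = 50.405 K
T = 17.2 + 50.405 = 67.605 °C

T = 67.6 °C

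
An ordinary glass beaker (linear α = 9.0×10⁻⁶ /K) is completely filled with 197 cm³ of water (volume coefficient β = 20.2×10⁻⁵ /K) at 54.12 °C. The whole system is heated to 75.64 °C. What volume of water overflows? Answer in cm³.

The beaker also expands: β_container ≈ 3α = 2.7×10⁻⁵ /K
Net overflow = V₀(β_liq − 3α_cont)ΔT
β − 3α = 2.02×10⁻⁴ − 2.7×10⁻⁵ = 1.75×10⁻⁴ /K; ΔT = 21.52 K
ΔV = 197 × 1.75×10⁻⁴ × 21.52 = 0.742 cm³

0.742 cm³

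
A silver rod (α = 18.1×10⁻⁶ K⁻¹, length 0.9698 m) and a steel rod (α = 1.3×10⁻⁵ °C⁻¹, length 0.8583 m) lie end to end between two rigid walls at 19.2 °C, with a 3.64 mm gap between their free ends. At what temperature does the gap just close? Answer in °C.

α₁L₁ = 1.755338×10⁻⁵ m/K, α₂L₂ = 1.11579×10⁻⁵ m/K → total 2.871128×10⁻⁵ m/K
ΔT = g/(α₁L₁+α₂L₂) = 3.64×10⁻³ / 2.871128×10⁻⁵ = 126.78 K
T = 19.2 + 126.78 = 145.98 °C

T = 146 °C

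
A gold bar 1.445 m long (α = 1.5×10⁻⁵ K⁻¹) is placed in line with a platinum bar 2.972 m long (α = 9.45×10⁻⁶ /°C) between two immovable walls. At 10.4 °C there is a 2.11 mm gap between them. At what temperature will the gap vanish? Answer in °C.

Gap closes when ΔL₁ + ΔL₂ = 2.11 mm = 2.11×10⁻³ m
(α₁L₁ + α₂L₂)ΔT = g
α₁L₁ + α₂L₂ = 1.5×10⁻⁵×1.445 + 9.45×10⁻⁶×2.972 = 4.97604×10⁻⁵ m/K
ΔT = 2.11×10⁻³ / 4.97604×10⁻⁵ = 42.403 K
T = 10.4 + 42.403 = 52.803 °C

T = 52.8 °C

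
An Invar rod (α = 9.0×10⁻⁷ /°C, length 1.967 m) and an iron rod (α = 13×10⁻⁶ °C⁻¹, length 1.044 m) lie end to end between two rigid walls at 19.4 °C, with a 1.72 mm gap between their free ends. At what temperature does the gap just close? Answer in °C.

T = 132 °C

Gap closes when ΔL₁ + ΔL₂ = 1.72 mm = 1.72×10⁻³ m
(α₁L₁ + α₂L₂)ΔT = g
α₁L₁ + α₂L₂ = 9.0×10⁻⁷×1.967 + 13×10⁻⁶×1.044 = 1.53423×10⁻⁵ m/K
ΔT = 1.72×10⁻³ / 1.53423×10⁻⁵ = 112.11 K
T = 19.4 + 112.11 = 131.51 °C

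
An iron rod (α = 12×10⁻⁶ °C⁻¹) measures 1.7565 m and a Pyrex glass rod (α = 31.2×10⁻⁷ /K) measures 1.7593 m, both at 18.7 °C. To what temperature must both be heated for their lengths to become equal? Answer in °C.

T = 198.3 °C

Equal length when α₁L₁ΔT − α₂L₂ΔT = L₂ − L₁ = 2.80×10⁻³ m
α₁L₁ = 2.1078×10⁻⁵, α₂L₂ = 5.489016×10⁻⁶ → Δ(αL) = 1.5588984×10⁻⁵ m/K
ΔT = 2.80×10⁻³ / 1.5588984×10⁻⁵ = 179.614 K, so T = 18.7 + 179.614 = 198.314 °C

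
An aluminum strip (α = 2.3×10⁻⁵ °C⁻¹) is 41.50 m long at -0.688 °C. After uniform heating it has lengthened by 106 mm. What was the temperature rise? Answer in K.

ΔT = 111 K

ΔL = αL₀ΔT ⇒ ΔT = ΔL / (αL₀)
ΔT = 106×10⁻³ m / (2.3×10⁻⁵ × 41.50 m) = 111.05 K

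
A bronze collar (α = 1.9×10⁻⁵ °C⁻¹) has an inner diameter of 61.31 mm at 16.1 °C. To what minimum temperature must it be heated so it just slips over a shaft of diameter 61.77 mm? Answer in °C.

T = 411 °C

Required Δd = 61.77 − 61.31 = 0.46 mm
Δd = αd₀ΔT ⇒ ΔT = Δd/(αd₀) = 0.46 / (1.9×10⁻⁵ × 61.31) = 394.89 K
T_min = 16.1 + 394.89 = 410.99 °C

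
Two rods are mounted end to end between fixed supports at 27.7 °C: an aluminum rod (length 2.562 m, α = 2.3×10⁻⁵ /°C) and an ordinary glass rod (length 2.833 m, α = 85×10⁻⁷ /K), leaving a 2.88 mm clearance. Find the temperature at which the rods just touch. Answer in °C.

α₁L₁ = 5.8926×10⁻⁵ m/K, α₂L₂ = 2.40805×10⁻⁵ m/K → total 8.30065×10⁻⁵ m/K
ΔT = g/(α₁L₁+α₂L₂) = 2.88×10⁻³ / 8.30065×10⁻⁵ = 34.696 K
T = 27.7 + 34.696 = 62.396 °C

T = 62.4 °C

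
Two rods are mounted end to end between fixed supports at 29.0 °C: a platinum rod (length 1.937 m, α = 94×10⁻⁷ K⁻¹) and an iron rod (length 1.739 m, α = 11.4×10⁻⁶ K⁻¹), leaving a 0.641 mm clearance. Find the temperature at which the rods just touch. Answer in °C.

T = 45.9 °C

α₁L₁ = 1.82078×10⁻⁵ m/K, α₂L₂ = 1.98246×10⁻⁵ m/K → total 3.80324×10⁻⁵ m/K
ΔT = g/(α₁L₁+α₂L₂) = 6.41×10⁻⁴ / 3.80324×10⁻⁵ = 16.854 K
T = 29.0 + 16.854 = 45.854 °C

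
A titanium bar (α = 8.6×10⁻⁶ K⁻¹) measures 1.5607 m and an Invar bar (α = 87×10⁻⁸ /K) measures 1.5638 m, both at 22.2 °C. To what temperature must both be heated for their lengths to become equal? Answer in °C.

L₁(1 + α₁ΔT) = L₂(1 + α₂ΔT) ⇒ ΔT = (L₂ − L₁)/(α₁L₁ − α₂L₂)
L₂ − L₁ = 1.5638 − 1.5607 = 3.10×10⁻³ m
α₁L₁ − α₂L₂ = 8.6×10⁻⁶×1.5607 − 87×10⁻⁸×1.5638 = 1.2061514×10⁻⁵ m/K
ΔT = 3.10×10⁻³ / 1.2061514×10⁻⁵ = 257.016 K
T = 22.2 + 257.016 = 279.216 °C

T = 279.2 °C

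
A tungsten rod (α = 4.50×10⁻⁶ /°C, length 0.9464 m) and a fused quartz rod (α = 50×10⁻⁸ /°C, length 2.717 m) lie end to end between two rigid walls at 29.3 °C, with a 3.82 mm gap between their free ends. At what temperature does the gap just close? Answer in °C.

Gap closes when ΔL₁ + ΔL₂ = 3.82 mm = 3.82×10⁻³ m
(α₁L₁ + α₂L₂)ΔT = g
α₁L₁ + α₂L₂ = 4.50×10⁻⁶×0.9464 + 50×10⁻⁸×2.717 = 5.6173×10⁻⁶ m/K
ΔT = 3.82×10⁻³ / 5.6173×10⁻⁶ = 680.04 K
T = 29.3 + 680.04 = 709.34 °C

T = 709 °C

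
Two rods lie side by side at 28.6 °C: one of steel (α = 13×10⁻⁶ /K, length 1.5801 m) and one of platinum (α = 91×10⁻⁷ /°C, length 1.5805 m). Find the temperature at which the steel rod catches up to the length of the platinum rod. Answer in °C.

T = 93.55 °C

Equal length when α₁L₁ΔT − α₂L₂ΔT = L₂ − L₁ = 4.00×10⁻⁴ m
α₁L₁ = 2.05413×10⁻⁵, α₂L₂ = 1.438255×10⁻⁵ → Δ(αL) = 6.15875×10⁻⁶ m/K
ΔT = 4.00×10⁻⁴ / 6.15875×10⁻⁶ = 64.9482 K, so T = 28.6 + 64.9482 = 93.5482 °C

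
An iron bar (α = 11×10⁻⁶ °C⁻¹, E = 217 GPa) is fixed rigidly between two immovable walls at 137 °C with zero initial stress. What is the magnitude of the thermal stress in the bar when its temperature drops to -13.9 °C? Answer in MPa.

Fully constrained: the free strain ε = αΔT is blocked, so σ = Eε = EαΔT.
|ΔT| = 150.9 K
σ = 217×10⁹ × 11×10⁻⁶ × 150.9 = 3.60×10⁸ Pa

σ = 360 MPa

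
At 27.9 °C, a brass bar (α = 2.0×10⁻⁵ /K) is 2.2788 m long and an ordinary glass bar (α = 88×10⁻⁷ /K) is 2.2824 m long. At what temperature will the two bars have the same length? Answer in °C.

L₁(1 + α₁ΔT) = L₂(1 + α₂ΔT) ⇒ ΔT = (L₂ − L₁)/(α₁L₁ − α₂L₂)
L₂ − L₁ = 2.2824 − 2.2788 = 3.60×10⁻³ m
α₁L₁ − α₂L₂ = 2.0×10⁻⁵×2.2788 − 88×10⁻⁷×2.2824 = 2.549088×10⁻⁵ m/K
ΔT = 3.60×10⁻³ / 2.549088×10⁻⁵ = 141.227 K
T = 27.9 + 141.227 = 169.127 °C

T = 169.1 °C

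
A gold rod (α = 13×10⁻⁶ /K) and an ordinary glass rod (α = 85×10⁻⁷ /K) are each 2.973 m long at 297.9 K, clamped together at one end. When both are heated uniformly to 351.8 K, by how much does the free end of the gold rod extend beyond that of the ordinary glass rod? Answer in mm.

ΔT = 53.9 K
gold: ΔL = 13×10⁻⁶ × 2.973 m × 53.9 = 2.0832×10⁻³ m = 2.0832 mm
ordinary glass: ΔL = 85×10⁻⁷ × 2.973 m × 53.9 = 1.3621×10⁻³ m = 1.3621 mm
difference = 2.0832 − 1.3621 = 0.7211 mm

0.721 mm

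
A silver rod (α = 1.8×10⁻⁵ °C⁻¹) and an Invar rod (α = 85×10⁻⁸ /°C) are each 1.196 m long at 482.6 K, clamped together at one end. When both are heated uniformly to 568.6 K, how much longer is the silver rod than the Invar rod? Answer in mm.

ΔT = 86.0 K
silver: ΔL = 1.8×10⁻⁵ × 1.196 m × 86.0 = 1.8514×10⁻³ m = 1.8514 mm
Invar: ΔL = 85×10⁻⁸ × 1.196 m × 86.0 = 8.7428×10⁻⁵ m = 0.087428 mm
difference = 1.8514 − 0.087428 = 1.763972 mm

1.76 mm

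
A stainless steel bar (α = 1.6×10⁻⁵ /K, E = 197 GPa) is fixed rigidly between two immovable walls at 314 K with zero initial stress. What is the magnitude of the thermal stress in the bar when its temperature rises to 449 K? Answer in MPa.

σ = 426 MPa

Fully constrained: the free strain ε = αΔT is blocked, so σ = Eε = EαΔT.
|ΔT| = 135 K
σ = 197×10⁹ × 1.6×10⁻⁵ × 135 = 4.26×10⁸ Pa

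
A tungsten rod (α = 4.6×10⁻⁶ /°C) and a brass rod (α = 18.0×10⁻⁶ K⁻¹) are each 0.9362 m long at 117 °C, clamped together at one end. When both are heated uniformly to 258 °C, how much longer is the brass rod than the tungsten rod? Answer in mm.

1.77 mm

ΔT = 141 K
tungsten: ΔL = 4.6×10⁻⁶ × 0.9362 m × 141 = 6.0722×10⁻⁴ m = 0.60722 mm
brass: ΔL = 18.0×10⁻⁶ × 0.9362 m × 141 = 2.3761×10⁻³ m = 2.3761 mm
difference = 2.3761 − 0.60722 = 1.76888 mm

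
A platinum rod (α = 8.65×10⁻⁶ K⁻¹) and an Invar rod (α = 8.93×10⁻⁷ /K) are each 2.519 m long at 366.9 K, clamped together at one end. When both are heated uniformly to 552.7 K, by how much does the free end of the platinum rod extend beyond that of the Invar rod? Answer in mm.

ΔT = 185.8 K
platinum: ΔL = 8.65×10⁻⁶ × 2.519 m × 185.8 = 4.0485×10⁻³ m = 4.0485 mm
Invar: ΔL = 8.93×10⁻⁷ × 2.519 m × 185.8 = 4.1795×10⁻⁴ m = 0.41795 mm
difference = 4.0485 − 0.41795 = 3.63055 mm

3.63 mm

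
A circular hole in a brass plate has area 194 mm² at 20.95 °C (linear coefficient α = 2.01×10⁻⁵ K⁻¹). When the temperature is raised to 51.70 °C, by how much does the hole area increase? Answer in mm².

ΔA = 0.240 mm²

Area coefficient ≈ 2α; |ΔT| = 30.75 K
ΔA = 2αA₀ΔT = 2(2.01×10⁻⁵)(194)(30.75) = 0.240 mm²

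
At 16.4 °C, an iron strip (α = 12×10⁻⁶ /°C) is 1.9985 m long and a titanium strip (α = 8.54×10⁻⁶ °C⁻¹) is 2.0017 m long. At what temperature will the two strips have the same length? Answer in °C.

T = 481.0 °C

L₁(1 + α₁ΔT) = L₂(1 + α₂ΔT) ⇒ ΔT = (L₂ − L₁)/(α₁L₁ − α₂L₂)
L₂ − L₁ = 2.0017 − 1.9985 = 3.20×10⁻³ m
α₁L₁ − α₂L₂ = 12×10⁻⁶×1.9985 − 8.54×10⁻⁶×2.0017 = 6.887482×10⁻⁶ m/K
ΔT = 3.20×10⁻³ / 6.887482×10⁻⁶ = 464.611 K
T = 16.4 + 464.611 = 481.011 °C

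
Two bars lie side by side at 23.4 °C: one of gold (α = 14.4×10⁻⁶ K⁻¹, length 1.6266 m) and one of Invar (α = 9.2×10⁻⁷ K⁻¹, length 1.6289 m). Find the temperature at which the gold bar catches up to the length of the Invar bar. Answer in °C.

L₁(1 + α₁ΔT) = L₂(1 + α₂ΔT) ⇒ ΔT = (L₂ − L₁)/(α₁L₁ − α₂L₂)
L₂ − L₁ = 1.6289 − 1.6266 = 2.30×10⁻³ m
α₁L₁ − α₂L₂ = 14.4×10⁻⁶×1.6266 − 9.2×10⁻⁷×1.6289 = 2.1924452×10⁻⁵ m/K
ΔT = 2.30×10⁻³ / 2.1924452×10⁻⁵ = 104.906 K
T = 23.4 + 104.906 = 128.306 °C

T = 128.3 °C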